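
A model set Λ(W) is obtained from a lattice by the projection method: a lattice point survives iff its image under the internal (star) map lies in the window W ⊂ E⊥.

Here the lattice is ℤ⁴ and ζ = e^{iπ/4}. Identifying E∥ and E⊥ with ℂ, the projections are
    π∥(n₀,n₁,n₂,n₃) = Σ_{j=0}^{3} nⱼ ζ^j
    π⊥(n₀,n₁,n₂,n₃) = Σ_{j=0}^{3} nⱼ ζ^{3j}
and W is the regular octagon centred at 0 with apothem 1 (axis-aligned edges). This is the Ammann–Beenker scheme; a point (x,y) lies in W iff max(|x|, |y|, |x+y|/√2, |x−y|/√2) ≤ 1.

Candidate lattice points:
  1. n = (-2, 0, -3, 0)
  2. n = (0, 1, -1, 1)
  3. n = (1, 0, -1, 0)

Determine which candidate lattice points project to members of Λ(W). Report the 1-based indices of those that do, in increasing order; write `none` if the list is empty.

With ζ = e^{iπ/4} the internal vectors are ζ^0,ζ^3,ζ^6,ζ^9.
candidate 1: n = (-2, 0, -3, 0) → π⊥ ≈ (-2.0000, +3.0000); max(|x|,|y|,|x±y|/√2) = 3.5355 > 1 ⇒ ∉ W
candidate 2: n = (0, 1, -1, 1) → π⊥ ≈ (+0.0000, +2.4142); max(|x|,|y|,|x±y|/√2) = 2.4142 > 1 ⇒ ∉ W
candidate 3: n = (1, 0, -1, 0) → π⊥ ≈ (+1.0000, +1.0000); max(|x|,|y|,|x±y|/√2) = 1.4142 > 1 ⇒ ∉ W

none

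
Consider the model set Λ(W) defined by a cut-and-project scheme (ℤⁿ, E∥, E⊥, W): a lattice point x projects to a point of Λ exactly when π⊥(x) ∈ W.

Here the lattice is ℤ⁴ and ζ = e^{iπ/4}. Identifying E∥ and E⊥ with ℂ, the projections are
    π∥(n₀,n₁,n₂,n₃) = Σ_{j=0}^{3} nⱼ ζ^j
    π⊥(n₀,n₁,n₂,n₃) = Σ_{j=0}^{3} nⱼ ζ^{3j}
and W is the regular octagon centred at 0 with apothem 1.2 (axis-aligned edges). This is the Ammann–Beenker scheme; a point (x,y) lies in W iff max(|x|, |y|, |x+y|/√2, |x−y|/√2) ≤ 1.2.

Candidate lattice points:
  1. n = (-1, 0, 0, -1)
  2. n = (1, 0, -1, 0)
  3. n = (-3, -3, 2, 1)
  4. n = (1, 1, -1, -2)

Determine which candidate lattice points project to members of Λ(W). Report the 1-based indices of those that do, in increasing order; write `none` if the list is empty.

Internal map: ζ^{3j} for j=0..3 gives (1,0), (−√2/2,√2/2), (0,−1), (√2/2,√2/2).
candidate 1: n = (-1, 0, 0, -1) → π⊥ ≈ (-1.707107, -0.707107); max(|x|,|y|,|x±y|/√2) = 1.707107 > 1.2 ⇒ ∉ W
candidate 2: n = (1, 0, -1, 0) → π⊥ ≈ (+1.000000, +1.000000); max(|x|,|y|,|x±y|/√2) = 1.414214 > 1.2 ⇒ ∉ W
candidate 3: n = (-3, -3, 2, 1) → π⊥ ≈ (-0.171573, -3.414214); max(|x|,|y|,|x±y|/√2) = 3.414214 > 1.2 ⇒ ∉ W
candidate 4: n = (1, 1, -1, -2) → π⊥ ≈ (-1.121320, +0.292893); max(|x|,|y|,|x±y|/√2) = 1.121320 ≤ 1.2 ⇒ ∈ W

4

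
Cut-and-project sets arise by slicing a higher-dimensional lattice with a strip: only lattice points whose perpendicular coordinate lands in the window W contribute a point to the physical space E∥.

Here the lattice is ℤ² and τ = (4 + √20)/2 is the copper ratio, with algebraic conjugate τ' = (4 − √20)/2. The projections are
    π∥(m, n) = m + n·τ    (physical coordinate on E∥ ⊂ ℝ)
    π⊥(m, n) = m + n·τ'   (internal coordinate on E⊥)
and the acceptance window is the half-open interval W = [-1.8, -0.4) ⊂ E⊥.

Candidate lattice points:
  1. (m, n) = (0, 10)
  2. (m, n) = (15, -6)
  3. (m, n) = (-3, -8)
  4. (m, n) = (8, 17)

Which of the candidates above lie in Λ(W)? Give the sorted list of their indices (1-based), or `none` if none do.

τ' = (4−√20)/2 ≈ -0.23607.
#1 (0,10): internal coord 0 + (10)·τ' = -2.36068; -2.36068 ∉ [-1.8, -0.4) → out
#2 (15,-6): internal coord 15 + (-6)·τ' = +16.41641; +16.41641 ∉ [-1.8, -0.4) → out
#3 (-3,-8): internal coord -3 + (-8)·τ' = -1.11146; -1.11146 ∈ [-1.8, -0.4) → IN Λ
#4 (8,17): internal coord 8 + (17)·τ' = +3.98684; +3.98684 ∉ [-1.8, -0.4) → out

3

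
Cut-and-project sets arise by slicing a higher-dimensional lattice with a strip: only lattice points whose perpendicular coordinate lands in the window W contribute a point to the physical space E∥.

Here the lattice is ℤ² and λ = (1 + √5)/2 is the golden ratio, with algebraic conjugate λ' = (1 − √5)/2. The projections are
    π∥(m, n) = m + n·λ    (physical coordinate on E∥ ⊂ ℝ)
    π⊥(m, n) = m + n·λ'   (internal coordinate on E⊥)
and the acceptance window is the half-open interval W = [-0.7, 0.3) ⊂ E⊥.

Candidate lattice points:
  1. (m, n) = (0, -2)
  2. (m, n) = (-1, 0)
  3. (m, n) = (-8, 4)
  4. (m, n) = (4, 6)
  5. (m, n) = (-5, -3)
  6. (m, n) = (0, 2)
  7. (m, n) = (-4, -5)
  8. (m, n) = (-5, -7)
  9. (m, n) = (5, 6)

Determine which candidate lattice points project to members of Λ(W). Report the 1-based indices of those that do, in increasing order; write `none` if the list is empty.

4, 8

Numerically λ ≈ 1.61803 and λ' = −1/λ ≈ -0.61803.
[1] lift (0,-2): star map gives 1.23607; window check -0.7 ≤ 1.23607 < 0.3 is false → out
[2] lift (-1,0): star map gives -1.00000; window check -0.7 ≤ -1.00000 < 0.3 is false → out
[3] lift (-8,4): star map gives -10.47214; window check -0.7 ≤ -10.47214 < 0.3 is false → out
[4] lift (4,6): star map gives 0.29180; window check -0.7 ≤ 0.29180 < 0.3 is true → IN Λ
[5] lift (-5,-3): star map gives -3.14590; window check -0.7 ≤ -3.14590 < 0.3 is false → out
[6] lift (0,2): star map gives -1.23607; window check -0.7 ≤ -1.23607 < 0.3 is false → out
[7] lift (-4,-5): star map gives -0.90983; window check -0.7 ≤ -0.90983 < 0.3 is false → out
[8] lift (-5,-7): star map gives -0.67376; window check -0.7 ≤ -0.67376 < 0.3 is true → IN Λ
[9] lift (5,6): star map gives 1.29180; window check -0.7 ≤ 1.29180 < 0.3 is false → out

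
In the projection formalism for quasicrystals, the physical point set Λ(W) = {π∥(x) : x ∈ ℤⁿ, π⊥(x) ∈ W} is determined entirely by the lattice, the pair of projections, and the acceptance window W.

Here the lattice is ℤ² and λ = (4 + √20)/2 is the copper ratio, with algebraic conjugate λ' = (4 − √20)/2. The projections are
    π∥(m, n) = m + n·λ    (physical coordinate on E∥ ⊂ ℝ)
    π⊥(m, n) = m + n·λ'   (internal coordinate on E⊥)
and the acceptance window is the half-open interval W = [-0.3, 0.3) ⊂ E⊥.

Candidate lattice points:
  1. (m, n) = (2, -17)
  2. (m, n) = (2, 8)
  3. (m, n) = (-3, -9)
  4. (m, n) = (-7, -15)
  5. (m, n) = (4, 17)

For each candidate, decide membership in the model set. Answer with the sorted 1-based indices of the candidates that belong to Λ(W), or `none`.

2, 5

Numerically λ ≈ 4.236068 and λ' = −1/λ ≈ -0.236068.
#1 (2,-17): internal coord 2 + (-17)·λ' = +6.013156; +6.013156 ∉ [-0.3, 0.3) → out
#2 (2,8): internal coord 2 + (8)·λ' = +0.111456; +0.111456 ∈ [-0.3, 0.3) → IN Λ
#3 (-3,-9): internal coord -3 + (-9)·λ' = -0.875388; -0.875388 ∉ [-0.3, 0.3) → out
#4 (-7,-15): internal coord -7 + (-15)·λ' = -3.458980; -3.458980 ∉ [-0.3, 0.3) → out
#5 (4,17): internal coord 4 + (17)·λ' = -0.013156; -0.013156 ∈ [-0.3, 0.3) → IN Λ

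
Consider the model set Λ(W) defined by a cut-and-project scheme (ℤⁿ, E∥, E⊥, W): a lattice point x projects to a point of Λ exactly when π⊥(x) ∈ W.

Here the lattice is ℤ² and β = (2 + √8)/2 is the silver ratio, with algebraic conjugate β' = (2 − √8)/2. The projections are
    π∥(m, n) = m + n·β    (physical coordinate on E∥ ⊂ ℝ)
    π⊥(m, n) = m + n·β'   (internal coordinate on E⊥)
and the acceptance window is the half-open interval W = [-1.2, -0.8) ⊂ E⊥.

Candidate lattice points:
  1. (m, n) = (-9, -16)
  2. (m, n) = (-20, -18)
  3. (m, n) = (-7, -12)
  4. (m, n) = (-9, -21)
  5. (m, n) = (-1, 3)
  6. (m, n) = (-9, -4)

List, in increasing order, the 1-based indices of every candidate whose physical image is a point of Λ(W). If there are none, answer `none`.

none

Numerically β ≈ 2.4142 and β' = −1/β ≈ -0.4142.
#1 (-9,-16): internal coord -9 + (-16)·β' = -2.3726; -2.3726 ∉ [-1.2, -0.8) → out
#2 (-20,-18): internal coord -20 + (-18)·β' = -12.5442; -12.5442 ∉ [-1.2, -0.8) → out
#3 (-7,-12): internal coord -7 + (-12)·β' = -2.0294; -2.0294 ∉ [-1.2, -0.8) → out
#4 (-9,-21): internal coord -9 + (-21)·β' = -0.3015; -0.3015 ∉ [-1.2, -0.8) → out
#5 (-1,3): internal coord -1 + (3)·β' = -2.2426; -2.2426 ∉ [-1.2, -0.8) → out
#6 (-9,-4): internal coord -9 + (-4)·β' = -7.3431; -7.3431 ∉ [-1.2, -0.8) → out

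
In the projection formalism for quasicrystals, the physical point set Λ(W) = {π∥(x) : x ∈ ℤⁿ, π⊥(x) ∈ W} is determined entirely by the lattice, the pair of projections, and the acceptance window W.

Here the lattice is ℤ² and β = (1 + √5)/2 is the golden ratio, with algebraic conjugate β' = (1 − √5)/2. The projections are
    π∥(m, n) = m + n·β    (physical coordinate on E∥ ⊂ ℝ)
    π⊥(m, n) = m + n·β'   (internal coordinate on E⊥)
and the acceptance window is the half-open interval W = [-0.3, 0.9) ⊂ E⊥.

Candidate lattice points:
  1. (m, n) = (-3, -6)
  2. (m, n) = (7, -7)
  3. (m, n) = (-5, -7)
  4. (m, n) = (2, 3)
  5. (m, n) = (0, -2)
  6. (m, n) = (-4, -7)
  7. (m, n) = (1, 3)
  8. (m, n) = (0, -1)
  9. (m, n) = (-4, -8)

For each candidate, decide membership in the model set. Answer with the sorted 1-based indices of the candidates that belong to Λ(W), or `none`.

1, 4, 6, 8

β' = (1−√5)/2 ≈ -0.6180.
candidate 1: (m,n)=(-3,-6) → π∥ = -3-6·β ≈ -12.7082, π⊥ = -3-6·β' ≈ 0.7082 ∈ [-0.3, 0.9) ⇒ IN Λ
candidate 2: (m,n)=(7,-7) → π∥ = 7-7·β ≈ -4.3262, π⊥ = 7-7·β' ≈ 11.3262 ∉ [-0.3, 0.9) ⇒ out
candidate 3: (m,n)=(-5,-7) → π∥ = -5-7·β ≈ -16.3262, π⊥ = -5-7·β' ≈ -0.6738 ∉ [-0.3, 0.9) ⇒ out
candidate 4: (m,n)=(2,3) → π∥ = 2+3·β ≈ 6.8541, π⊥ = 2+3·β' ≈ 0.1459 ∈ [-0.3, 0.9) ⇒ IN Λ
candidate 5: (m,n)=(0,-2) → π∥ = 0-2·β ≈ -3.2361, π⊥ = 0-2·β' ≈ 1.2361 ∉ [-0.3, 0.9) ⇒ out
candidate 6: (m,n)=(-4,-7) → π∥ = -4-7·β ≈ -15.3262, π⊥ = -4-7·β' ≈ 0.3262 ∈ [-0.3, 0.9) ⇒ IN Λ
candidate 7: (m,n)=(1,3) → π∥ = 1+3·β ≈ 5.8541, π⊥ = 1+3·β' ≈ -0.8541 ∉ [-0.3, 0.9) ⇒ out
candidate 8: (m,n)=(0,-1) → π∥ = 0-1·β ≈ -1.6180, π⊥ = 0-1·β' ≈ 0.6180 ∈ [-0.3, 0.9) ⇒ IN Λ
candidate 9: (m,n)=(-4,-8) → π∥ = -4-8·β ≈ -16.9443, π⊥ = -4-8·β' ≈ 0.9443 ∉ [-0.3, 0.9) ⇒ out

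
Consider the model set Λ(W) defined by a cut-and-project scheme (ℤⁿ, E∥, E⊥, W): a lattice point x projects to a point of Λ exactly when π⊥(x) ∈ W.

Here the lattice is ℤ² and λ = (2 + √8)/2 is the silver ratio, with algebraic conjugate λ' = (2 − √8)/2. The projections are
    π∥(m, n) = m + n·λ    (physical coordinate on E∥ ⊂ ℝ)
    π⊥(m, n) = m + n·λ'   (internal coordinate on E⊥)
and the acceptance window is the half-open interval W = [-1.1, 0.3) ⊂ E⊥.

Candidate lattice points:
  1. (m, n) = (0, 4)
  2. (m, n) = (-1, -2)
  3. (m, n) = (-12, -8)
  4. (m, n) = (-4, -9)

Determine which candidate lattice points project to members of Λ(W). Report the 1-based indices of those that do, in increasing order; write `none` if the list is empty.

Compute λ' = (2−√8)/2 = -0.41421, so π⊥(m,n) = m -0.41421·n.
candidate 1: (m,n)=(0,4) → π∥ = 0+4·λ ≈ 9.65685, π⊥ = 0+4·λ' ≈ -1.65685 ∉ [-1.1, 0.3) ⇒ out
candidate 2: (m,n)=(-1,-2) → π∥ = -1-2·λ ≈ -5.82843, π⊥ = -1-2·λ' ≈ -0.17157 ∈ [-1.1, 0.3) ⇒ IN Λ
candidate 3: (m,n)=(-12,-8) → π∥ = -12-8·λ ≈ -31.31371, π⊥ = -12-8·λ' ≈ -8.68629 ∉ [-1.1, 0.3) ⇒ out
candidate 4: (m,n)=(-4,-9) → π∥ = -4-9·λ ≈ -25.72792, π⊥ = -4-9·λ' ≈ -0.27208 ∈ [-1.1, 0.3) ⇒ IN Λ

2, 4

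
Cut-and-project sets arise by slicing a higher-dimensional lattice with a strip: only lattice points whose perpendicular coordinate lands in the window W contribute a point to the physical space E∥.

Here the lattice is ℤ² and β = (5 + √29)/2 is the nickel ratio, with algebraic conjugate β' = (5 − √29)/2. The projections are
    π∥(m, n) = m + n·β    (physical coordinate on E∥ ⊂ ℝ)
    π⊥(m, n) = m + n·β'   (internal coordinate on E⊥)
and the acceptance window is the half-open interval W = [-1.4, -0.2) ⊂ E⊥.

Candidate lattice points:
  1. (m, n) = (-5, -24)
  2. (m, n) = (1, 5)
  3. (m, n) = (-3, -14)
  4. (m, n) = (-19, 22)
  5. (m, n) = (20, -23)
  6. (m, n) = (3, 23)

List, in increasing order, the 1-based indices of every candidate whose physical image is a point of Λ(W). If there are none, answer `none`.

1, 3

Numerically β ≈ 5.19258 and β' = −1/β ≈ -0.19258.
[1] lift (-5,-24): star map gives -0.37802; window check -1.4 ≤ -0.37802 < -0.2 is true → IN Λ
[2] lift (1,5): star map gives 0.03709; window check -1.4 ≤ 0.03709 < -0.2 is false → out
[3] lift (-3,-14): star map gives -0.30385; window check -1.4 ≤ -0.30385 < -0.2 is true → IN Λ
[4] lift (-19,22): star map gives -23.23681; window check -1.4 ≤ -23.23681 < -0.2 is false → out
[5] lift (20,-23): star map gives 24.42940; window check -1.4 ≤ 24.42940 < -0.2 is false → out
[6] lift (3,23): star map gives -1.42940; window check -1.4 ≤ -1.42940 < -0.2 is false → out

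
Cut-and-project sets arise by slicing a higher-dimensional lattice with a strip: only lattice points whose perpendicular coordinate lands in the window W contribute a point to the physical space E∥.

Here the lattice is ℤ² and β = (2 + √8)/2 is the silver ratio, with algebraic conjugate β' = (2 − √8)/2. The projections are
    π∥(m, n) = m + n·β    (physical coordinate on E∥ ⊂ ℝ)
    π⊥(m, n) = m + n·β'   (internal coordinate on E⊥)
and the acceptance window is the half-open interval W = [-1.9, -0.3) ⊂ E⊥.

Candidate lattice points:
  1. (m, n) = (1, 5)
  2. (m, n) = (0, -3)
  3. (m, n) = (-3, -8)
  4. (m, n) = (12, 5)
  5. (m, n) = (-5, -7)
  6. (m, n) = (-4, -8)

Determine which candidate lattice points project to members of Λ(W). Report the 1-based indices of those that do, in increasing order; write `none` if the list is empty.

1, 6

β' = (2−√8)/2 ≈ -0.41421.
[1] lift (1,5): star map gives -1.07107; window check -1.9 ≤ -1.07107 < -0.3 is true → IN Λ
[2] lift (0,-3): star map gives 1.24264; window check -1.9 ≤ 1.24264 < -0.3 is false → out
[3] lift (-3,-8): star map gives 0.31371; window check -1.9 ≤ 0.31371 < -0.3 is false → out
[4] lift (12,5): star map gives 9.92893; window check -1.9 ≤ 9.92893 < -0.3 is false → out
[5] lift (-5,-7): star map gives -2.10051; window check -1.9 ≤ -2.10051 < -0.3 is false → out
[6] lift (-4,-8): star map gives -0.68629; window check -1.9 ≤ -0.68629 < -0.3 is true → IN Λ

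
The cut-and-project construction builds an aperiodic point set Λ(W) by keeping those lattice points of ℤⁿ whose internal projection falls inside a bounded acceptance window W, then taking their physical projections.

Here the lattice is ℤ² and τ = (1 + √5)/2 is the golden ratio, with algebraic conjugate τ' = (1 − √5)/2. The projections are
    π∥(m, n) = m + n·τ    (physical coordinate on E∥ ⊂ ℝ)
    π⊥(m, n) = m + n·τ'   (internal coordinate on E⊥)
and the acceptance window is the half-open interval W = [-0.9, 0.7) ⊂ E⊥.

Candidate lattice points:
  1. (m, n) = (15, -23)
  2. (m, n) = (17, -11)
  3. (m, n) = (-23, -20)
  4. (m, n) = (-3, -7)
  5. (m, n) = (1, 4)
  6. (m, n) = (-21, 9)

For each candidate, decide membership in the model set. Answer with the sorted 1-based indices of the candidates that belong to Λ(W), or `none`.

Numerically τ ≈ 1.618034 and τ' = −1/τ ≈ -0.618034.
#1 (15,-23): internal coord 15 + (-23)·τ' = +29.214782; +29.214782 ∉ [-0.9, 0.7) → out
#2 (17,-11): internal coord 17 + (-11)·τ' = +23.798374; +23.798374 ∉ [-0.9, 0.7) → out
#3 (-23,-20): internal coord -23 + (-20)·τ' = -10.639320; -10.639320 ∉ [-0.9, 0.7) → out
#4 (-3,-7): internal coord -3 + (-7)·τ' = +1.326238; +1.326238 ∉ [-0.9, 0.7) → out
#5 (1,4): internal coord 1 + (4)·τ' = -1.472136; -1.472136 ∉ [-0.9, 0.7) → out
#6 (-21,9): internal coord -21 + (9)·τ' = -26.562306; -26.562306 ∉ [-0.9, 0.7) → out

none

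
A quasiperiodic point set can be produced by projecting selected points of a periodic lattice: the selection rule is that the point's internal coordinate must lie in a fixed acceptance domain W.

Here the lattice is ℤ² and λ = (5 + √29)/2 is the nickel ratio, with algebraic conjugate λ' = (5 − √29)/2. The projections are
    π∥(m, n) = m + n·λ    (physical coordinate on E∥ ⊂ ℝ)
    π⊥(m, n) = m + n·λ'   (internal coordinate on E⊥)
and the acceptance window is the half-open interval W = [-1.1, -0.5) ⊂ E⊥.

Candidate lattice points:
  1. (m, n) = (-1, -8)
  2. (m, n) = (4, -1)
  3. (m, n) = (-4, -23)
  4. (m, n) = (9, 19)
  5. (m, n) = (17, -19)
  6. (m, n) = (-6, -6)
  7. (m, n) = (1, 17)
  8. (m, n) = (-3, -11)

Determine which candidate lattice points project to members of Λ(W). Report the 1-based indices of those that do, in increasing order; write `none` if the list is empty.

8

Numerically λ ≈ 5.19258 and λ' = −1/λ ≈ -0.19258.
#1 (-1,-8): internal coord -1 + (-8)·λ' = +0.54066; +0.54066 ∉ [-1.1, -0.5) → out
#2 (4,-1): internal coord 4 + (-1)·λ' = +4.19258; +4.19258 ∉ [-1.1, -0.5) → out
#3 (-4,-23): internal coord -4 + (-23)·λ' = +0.42940; +0.42940 ∉ [-1.1, -0.5) → out
#4 (9,19): internal coord 9 + (19)·λ' = +5.34093; +5.34093 ∉ [-1.1, -0.5) → out
#5 (17,-19): internal coord 17 + (-19)·λ' = +20.65907; +20.65907 ∉ [-1.1, -0.5) → out
#6 (-6,-6): internal coord -6 + (-6)·λ' = -4.84451; -4.84451 ∉ [-1.1, -0.5) → out
#7 (1,17): internal coord 1 + (17)·λ' = -2.27390; -2.27390 ∉ [-1.1, -0.5) → out
#8 (-3,-11): internal coord -3 + (-11)·λ' = -0.88159; -0.88159 ∈ [-1.1, -0.5) → IN Λ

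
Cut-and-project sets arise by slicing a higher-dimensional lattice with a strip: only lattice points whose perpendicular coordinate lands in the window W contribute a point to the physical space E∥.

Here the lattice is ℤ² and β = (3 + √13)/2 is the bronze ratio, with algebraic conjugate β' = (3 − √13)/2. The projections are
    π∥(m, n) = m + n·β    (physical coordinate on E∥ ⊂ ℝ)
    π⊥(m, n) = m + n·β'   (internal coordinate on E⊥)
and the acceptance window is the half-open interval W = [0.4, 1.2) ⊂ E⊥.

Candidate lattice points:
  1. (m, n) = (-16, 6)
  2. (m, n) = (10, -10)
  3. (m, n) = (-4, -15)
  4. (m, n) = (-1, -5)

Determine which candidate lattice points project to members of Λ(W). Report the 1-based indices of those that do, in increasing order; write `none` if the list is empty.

3, 4

β' = (3−√13)/2 ≈ -0.3028.
[1] lift (-16,6): star map gives -17.8167; window check 0.4 ≤ -17.8167 < 1.2 is false → out
[2] lift (10,-10): star map gives 13.0278; window check 0.4 ≤ 13.0278 < 1.2 is false → out
[3] lift (-4,-15): star map gives 0.5416; window check 0.4 ≤ 0.5416 < 1.2 is true → IN Λ
[4] lift (-1,-5): star map gives 0.5139; window check 0.4 ≤ 0.5139 < 1.2 is true → IN Λ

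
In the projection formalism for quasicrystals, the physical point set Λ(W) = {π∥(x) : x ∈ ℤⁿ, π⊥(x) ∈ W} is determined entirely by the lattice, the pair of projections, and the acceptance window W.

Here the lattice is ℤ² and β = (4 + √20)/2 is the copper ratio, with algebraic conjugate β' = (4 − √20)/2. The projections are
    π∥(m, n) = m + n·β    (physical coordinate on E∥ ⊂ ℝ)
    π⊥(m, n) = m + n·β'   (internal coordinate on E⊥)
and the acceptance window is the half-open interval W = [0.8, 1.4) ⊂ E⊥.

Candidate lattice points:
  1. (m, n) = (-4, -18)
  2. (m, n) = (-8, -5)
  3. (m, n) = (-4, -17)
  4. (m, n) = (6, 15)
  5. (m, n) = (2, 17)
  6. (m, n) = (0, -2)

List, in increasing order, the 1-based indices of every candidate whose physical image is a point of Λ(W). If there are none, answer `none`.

Compute β' = (4−√20)/2 = -0.2361, so π⊥(m,n) = m -0.2361·n.
candidate 1: (m,n)=(-4,-18) → π∥ = -4-18·β ≈ -80.2492, π⊥ = -4-18·β' ≈ 0.2492 ∉ [0.8, 1.4) ⇒ out
candidate 2: (m,n)=(-8,-5) → π∥ = -8-5·β ≈ -29.1803, π⊥ = -8-5·β' ≈ -6.8197 ∉ [0.8, 1.4) ⇒ out
candidate 3: (m,n)=(-4,-17) → π∥ = -4-17·β ≈ -76.0132, π⊥ = -4-17·β' ≈ 0.0132 ∉ [0.8, 1.4) ⇒ out
candidate 4: (m,n)=(6,15) → π∥ = 6+15·β ≈ 69.5410, π⊥ = 6+15·β' ≈ 2.4590 ∉ [0.8, 1.4) ⇒ out
candidate 5: (m,n)=(2,17) → π∥ = 2+17·β ≈ 74.0132, π⊥ = 2+17·β' ≈ -2.0132 ∉ [0.8, 1.4) ⇒ out
candidate 6: (m,n)=(0,-2) → π∥ = 0-2·β ≈ -8.4721, π⊥ = 0-2·β' ≈ 0.4721 ∉ [0.8, 1.4) ⇒ out

none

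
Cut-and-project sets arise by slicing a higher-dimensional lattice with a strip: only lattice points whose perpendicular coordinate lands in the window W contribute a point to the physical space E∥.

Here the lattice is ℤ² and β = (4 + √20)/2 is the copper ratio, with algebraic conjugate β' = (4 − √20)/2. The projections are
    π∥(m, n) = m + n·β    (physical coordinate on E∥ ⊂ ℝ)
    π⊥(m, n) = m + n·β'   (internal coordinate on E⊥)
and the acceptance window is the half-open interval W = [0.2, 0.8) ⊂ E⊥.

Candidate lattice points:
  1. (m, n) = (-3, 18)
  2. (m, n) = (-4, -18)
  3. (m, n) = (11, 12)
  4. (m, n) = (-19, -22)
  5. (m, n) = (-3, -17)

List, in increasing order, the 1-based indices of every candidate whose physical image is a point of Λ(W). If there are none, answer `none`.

2

Numerically β ≈ 4.2361 and β' = −1/β ≈ -0.2361.
#1 (-3,18): internal coord -3 + (18)·β' = -7.2492; -7.2492 ∉ [0.2, 0.8) → out
#2 (-4,-18): internal coord -4 + (-18)·β' = +0.2492; +0.2492 ∈ [0.2, 0.8) → IN Λ
#3 (11,12): internal coord 11 + (12)·β' = +8.1672; +8.1672 ∉ [0.2, 0.8) → out
#4 (-19,-22): internal coord -19 + (-22)·β' = -13.8065; -13.8065 ∉ [0.2, 0.8) → out
#5 (-3,-17): internal coord -3 + (-17)·β' = +1.0132; +1.0132 ∉ [0.2, 0.8) → out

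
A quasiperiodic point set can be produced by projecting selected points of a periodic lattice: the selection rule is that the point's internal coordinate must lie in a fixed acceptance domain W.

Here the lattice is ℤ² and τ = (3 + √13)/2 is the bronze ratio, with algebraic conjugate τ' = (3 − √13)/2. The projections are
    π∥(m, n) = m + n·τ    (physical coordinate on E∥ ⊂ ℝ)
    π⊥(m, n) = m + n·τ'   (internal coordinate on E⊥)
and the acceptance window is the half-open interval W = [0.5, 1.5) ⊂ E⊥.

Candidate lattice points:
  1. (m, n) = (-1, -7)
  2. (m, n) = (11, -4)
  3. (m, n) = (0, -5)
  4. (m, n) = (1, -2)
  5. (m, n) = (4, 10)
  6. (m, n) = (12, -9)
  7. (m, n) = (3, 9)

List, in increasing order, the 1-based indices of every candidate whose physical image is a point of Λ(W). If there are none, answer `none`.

1, 5

Compute τ' = (3−√13)/2 = -0.30278, so π⊥(m,n) = m -0.30278·n.
[1] lift (-1,-7): star map gives 1.11943; window check 0.5 ≤ 1.11943 < 1.5 is true → IN Λ
[2] lift (11,-4): star map gives 12.21110; window check 0.5 ≤ 12.21110 < 1.5 is false → out
[3] lift (0,-5): star map gives 1.51388; window check 0.5 ≤ 1.51388 < 1.5 is false → out
[4] lift (1,-2): star map gives 1.60555; window check 0.5 ≤ 1.60555 < 1.5 is false → out
[5] lift (4,10): star map gives 0.97224; window check 0.5 ≤ 0.97224 < 1.5 is true → IN Λ
[6] lift (12,-9): star map gives 14.72498; window check 0.5 ≤ 14.72498 < 1.5 is false → out
[7] lift (3,9): star map gives 0.27502; window check 0.5 ≤ 0.27502 < 1.5 is false → out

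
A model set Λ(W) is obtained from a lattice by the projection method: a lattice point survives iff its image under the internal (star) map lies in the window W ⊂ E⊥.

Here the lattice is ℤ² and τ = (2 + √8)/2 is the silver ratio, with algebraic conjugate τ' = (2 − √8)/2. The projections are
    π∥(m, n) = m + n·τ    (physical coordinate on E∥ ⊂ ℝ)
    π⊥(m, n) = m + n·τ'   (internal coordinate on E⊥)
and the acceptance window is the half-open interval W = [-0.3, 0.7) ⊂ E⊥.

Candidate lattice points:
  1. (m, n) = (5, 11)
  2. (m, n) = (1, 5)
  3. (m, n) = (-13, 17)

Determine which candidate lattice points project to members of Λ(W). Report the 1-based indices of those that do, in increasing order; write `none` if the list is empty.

Compute τ' = (2−√8)/2 = -0.41421, so π⊥(m,n) = m -0.41421·n.
candidate 1: (m,n)=(5,11) → π∥ = 5+11·τ ≈ 31.55635, π⊥ = 5+11·τ' ≈ 0.44365 ∈ [-0.3, 0.7) ⇒ IN Λ
candidate 2: (m,n)=(1,5) → π∥ = 1+5·τ ≈ 13.07107, π⊥ = 1+5·τ' ≈ -1.07107 ∉ [-0.3, 0.7) ⇒ out
candidate 3: (m,n)=(-13,17) → π∥ = -13+17·τ ≈ 28.04163, π⊥ = -13+17·τ' ≈ -20.04163 ∉ [-0.3, 0.7) ⇒ out

1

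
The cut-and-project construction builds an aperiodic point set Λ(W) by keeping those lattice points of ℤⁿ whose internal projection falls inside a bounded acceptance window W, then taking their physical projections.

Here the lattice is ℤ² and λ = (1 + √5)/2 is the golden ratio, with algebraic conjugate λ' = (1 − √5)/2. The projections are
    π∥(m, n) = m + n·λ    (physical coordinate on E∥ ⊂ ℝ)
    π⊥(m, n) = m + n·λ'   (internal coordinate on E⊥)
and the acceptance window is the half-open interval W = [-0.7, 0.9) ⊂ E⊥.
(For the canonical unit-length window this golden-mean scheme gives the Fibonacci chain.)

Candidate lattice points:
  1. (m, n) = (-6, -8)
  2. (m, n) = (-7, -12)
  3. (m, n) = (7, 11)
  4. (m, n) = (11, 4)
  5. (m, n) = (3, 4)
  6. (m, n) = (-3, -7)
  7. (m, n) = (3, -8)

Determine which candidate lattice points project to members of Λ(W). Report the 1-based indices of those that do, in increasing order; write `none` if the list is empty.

Compute λ' = (1−√5)/2 = -0.6180, so π⊥(m,n) = m -0.6180·n.
candidate 1: (m,n)=(-6,-8) → π∥ = -6-8·λ ≈ -18.9443, π⊥ = -6-8·λ' ≈ -1.0557 ∉ [-0.7, 0.9) ⇒ out
candidate 2: (m,n)=(-7,-12) → π∥ = -7-12·λ ≈ -26.4164, π⊥ = -7-12·λ' ≈ 0.4164 ∈ [-0.7, 0.9) ⇒ IN Λ
candidate 3: (m,n)=(7,11) → π∥ = 7+11·λ ≈ 24.7984, π⊥ = 7+11·λ' ≈ 0.2016 ∈ [-0.7, 0.9) ⇒ IN Λ
candidate 4: (m,n)=(11,4) → π∥ = 11+4·λ ≈ 17.4721, π⊥ = 11+4·λ' ≈ 8.5279 ∉ [-0.7, 0.9) ⇒ out
candidate 5: (m,n)=(3,4) → π∥ = 3+4·λ ≈ 9.4721, π⊥ = 3+4·λ' ≈ 0.5279 ∈ [-0.7, 0.9) ⇒ IN Λ
candidate 6: (m,n)=(-3,-7) → π∥ = -3-7·λ ≈ -14.3262, π⊥ = -3-7·λ' ≈ 1.3262 ∉ [-0.7, 0.9) ⇒ out
candidate 7: (m,n)=(3,-8) → π∥ = 3-8·λ ≈ -9.9443, π⊥ = 3-8·λ' ≈ 7.9443 ∉ [-0.7, 0.9) ⇒ out

2, 3, 5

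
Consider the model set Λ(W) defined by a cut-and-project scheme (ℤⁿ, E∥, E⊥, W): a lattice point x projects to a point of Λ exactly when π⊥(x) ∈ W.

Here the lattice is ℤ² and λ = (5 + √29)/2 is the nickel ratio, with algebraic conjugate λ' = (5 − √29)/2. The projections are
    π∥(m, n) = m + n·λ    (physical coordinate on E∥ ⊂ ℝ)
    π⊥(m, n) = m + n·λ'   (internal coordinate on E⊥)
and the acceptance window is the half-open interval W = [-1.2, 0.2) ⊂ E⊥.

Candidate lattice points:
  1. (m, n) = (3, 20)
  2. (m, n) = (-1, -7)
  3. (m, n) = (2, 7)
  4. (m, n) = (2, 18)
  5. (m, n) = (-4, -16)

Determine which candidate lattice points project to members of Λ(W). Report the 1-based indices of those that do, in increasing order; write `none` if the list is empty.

1, 5

λ' = (5−√29)/2 ≈ -0.1926.
#1 (3,20): internal coord 3 + (20)·λ' = -0.8516; -0.8516 ∈ [-1.2, 0.2) → IN Λ
#2 (-1,-7): internal coord -1 + (-7)·λ' = +0.3481; +0.3481 ∉ [-1.2, 0.2) → out
#3 (2,7): internal coord 2 + (7)·λ' = +0.6519; +0.6519 ∉ [-1.2, 0.2) → out
#4 (2,18): internal coord 2 + (18)·λ' = -1.4665; -1.4665 ∉ [-1.2, 0.2) → out
#5 (-4,-16): internal coord -4 + (-16)·λ' = -0.9187; -0.9187 ∈ [-1.2, 0.2) → IN Λ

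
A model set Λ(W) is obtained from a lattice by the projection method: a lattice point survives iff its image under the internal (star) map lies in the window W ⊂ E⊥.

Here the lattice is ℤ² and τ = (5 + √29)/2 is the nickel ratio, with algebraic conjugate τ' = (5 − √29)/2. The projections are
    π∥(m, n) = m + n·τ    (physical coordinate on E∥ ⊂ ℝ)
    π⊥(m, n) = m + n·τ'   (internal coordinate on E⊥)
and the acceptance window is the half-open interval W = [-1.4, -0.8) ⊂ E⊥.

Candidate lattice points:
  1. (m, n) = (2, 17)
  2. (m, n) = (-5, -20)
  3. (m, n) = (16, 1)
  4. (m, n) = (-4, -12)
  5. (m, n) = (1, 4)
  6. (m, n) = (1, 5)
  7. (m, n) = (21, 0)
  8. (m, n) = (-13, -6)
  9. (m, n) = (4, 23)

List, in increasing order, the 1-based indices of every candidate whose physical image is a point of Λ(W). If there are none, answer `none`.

1, 2

Numerically τ ≈ 5.1926 and τ' = −1/τ ≈ -0.1926.
#1 (2,17): internal coord 2 + (17)·τ' = -1.2739; -1.2739 ∈ [-1.4, -0.8) → IN Λ
#2 (-5,-20): internal coord -5 + (-20)·τ' = -1.1484; -1.1484 ∈ [-1.4, -0.8) → IN Λ
#3 (16,1): internal coord 16 + (1)·τ' = +15.8074; +15.8074 ∉ [-1.4, -0.8) → out
#4 (-4,-12): internal coord -4 + (-12)·τ' = -1.6890; -1.6890 ∉ [-1.4, -0.8) → out
#5 (1,4): internal coord 1 + (4)·τ' = +0.2297; +0.2297 ∉ [-1.4, -0.8) → out
#6 (1,5): internal coord 1 + (5)·τ' = +0.0371; +0.0371 ∉ [-1.4, -0.8) → out
#7 (21,0): internal coord 21 + (0)·τ' = +21.0000; +21.0000 ∉ [-1.4, -0.8) → out
#8 (-13,-6): internal coord -13 + (-6)·τ' = -11.8445; -11.8445 ∉ [-1.4, -0.8) → out
#9 (4,23): internal coord 4 + (23)·τ' = -0.4294; -0.4294 ∉ [-1.4, -0.8) → out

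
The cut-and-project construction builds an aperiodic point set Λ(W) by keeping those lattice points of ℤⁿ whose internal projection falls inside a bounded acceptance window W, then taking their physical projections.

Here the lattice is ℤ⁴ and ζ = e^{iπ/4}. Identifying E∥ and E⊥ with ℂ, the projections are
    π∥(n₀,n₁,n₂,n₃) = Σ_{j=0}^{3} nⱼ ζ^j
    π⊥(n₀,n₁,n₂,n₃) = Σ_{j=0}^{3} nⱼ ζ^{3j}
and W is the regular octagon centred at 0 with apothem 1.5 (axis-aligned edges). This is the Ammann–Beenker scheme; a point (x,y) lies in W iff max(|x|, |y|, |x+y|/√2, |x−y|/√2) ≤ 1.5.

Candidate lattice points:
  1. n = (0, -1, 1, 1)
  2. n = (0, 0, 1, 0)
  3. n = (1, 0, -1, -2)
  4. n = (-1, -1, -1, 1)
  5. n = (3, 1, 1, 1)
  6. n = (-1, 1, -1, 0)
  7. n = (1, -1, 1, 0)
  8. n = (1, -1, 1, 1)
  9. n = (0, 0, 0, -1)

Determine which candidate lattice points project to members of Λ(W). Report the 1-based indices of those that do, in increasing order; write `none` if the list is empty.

π⊥(n) = n₀ + n₁ζ³ + n₂ζ⁶ + n₃ζ⁹ where ζ = e^{iπ/4}.
candidate 1: n = (0, -1, 1, 1) → π⊥ ≈ (+1.4142, -1.0000); max(|x|,|y|,|x±y|/√2) = 1.7071 > 1.5 ⇒ ∉ W
candidate 2: n = (0, 0, 1, 0) → π⊥ ≈ (+0.0000, -1.0000); max(|x|,|y|,|x±y|/√2) = 1.0000 ≤ 1.5 ⇒ ∈ W
candidate 3: n = (1, 0, -1, -2) → π⊥ ≈ (-0.4142, -0.4142); max(|x|,|y|,|x±y|/√2) = 0.5858 ≤ 1.5 ⇒ ∈ W
candidate 4: n = (-1, -1, -1, 1) → π⊥ ≈ (+0.4142, +1.0000); max(|x|,|y|,|x±y|/√2) = 1.0000 ≤ 1.5 ⇒ ∈ W
candidate 5: n = (3, 1, 1, 1) → π⊥ ≈ (+3.0000, +0.4142); max(|x|,|y|,|x±y|/√2) = 3.0000 > 1.5 ⇒ ∉ W
candidate 6: n = (-1, 1, -1, 0) → π⊥ ≈ (-1.7071, +1.7071); max(|x|,|y|,|x±y|/√2) = 2.4142 > 1.5 ⇒ ∉ W
candidate 7: n = (1, -1, 1, 0) → π⊥ ≈ (+1.7071, -1.7071); max(|x|,|y|,|x±y|/√2) = 2.4142 > 1.5 ⇒ ∉ W
candidate 8: n = (1, -1, 1, 1) → π⊥ ≈ (+2.4142, -1.0000); max(|x|,|y|,|x±y|/√2) = 2.4142 > 1.5 ⇒ ∉ W
candidate 9: n = (0, 0, 0, -1) → π⊥ ≈ (-0.7071, -0.7071); max(|x|,|y|,|x±y|/√2) = 1.0000 ≤ 1.5 ⇒ ∈ W

2, 3, 4, 9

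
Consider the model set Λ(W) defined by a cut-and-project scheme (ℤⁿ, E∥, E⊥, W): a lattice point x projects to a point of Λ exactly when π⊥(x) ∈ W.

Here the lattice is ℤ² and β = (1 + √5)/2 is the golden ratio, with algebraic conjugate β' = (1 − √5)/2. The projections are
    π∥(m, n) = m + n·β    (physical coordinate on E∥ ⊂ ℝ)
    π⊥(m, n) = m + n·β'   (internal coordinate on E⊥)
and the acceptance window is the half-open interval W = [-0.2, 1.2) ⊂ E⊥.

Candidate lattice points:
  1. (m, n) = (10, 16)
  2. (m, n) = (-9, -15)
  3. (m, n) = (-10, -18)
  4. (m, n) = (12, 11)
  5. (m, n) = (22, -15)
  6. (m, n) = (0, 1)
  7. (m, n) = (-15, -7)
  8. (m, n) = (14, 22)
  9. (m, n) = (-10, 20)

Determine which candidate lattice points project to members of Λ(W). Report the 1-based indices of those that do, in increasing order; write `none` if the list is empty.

1, 2, 3, 8

Compute β' = (1−√5)/2 = -0.618034, so π⊥(m,n) = m -0.618034·n.
[1] lift (10,16): star map gives 0.111456; window check -0.2 ≤ 0.111456 < 1.2 is true → IN Λ
[2] lift (-9,-15): star map gives 0.270510; window check -0.2 ≤ 0.270510 < 1.2 is true → IN Λ
[3] lift (-10,-18): star map gives 1.124612; window check -0.2 ≤ 1.124612 < 1.2 is true → IN Λ
[4] lift (12,11): star map gives 5.201626; window check -0.2 ≤ 5.201626 < 1.2 is false → out
[5] lift (22,-15): star map gives 31.270510; window check -0.2 ≤ 31.270510 < 1.2 is false → out
[6] lift (0,1): star map gives -0.618034; window check -0.2 ≤ -0.618034 < 1.2 is false → out
[7] lift (-15,-7): star map gives -10.673762; window check -0.2 ≤ -10.673762 < 1.2 is false → out
[8] lift (14,22): star map gives 0.403252; window check -0.2 ≤ 0.403252 < 1.2 is true → IN Λ
[9] lift (-10,20): star map gives -22.360680; window check -0.2 ≤ -22.360680 < 1.2 is false → out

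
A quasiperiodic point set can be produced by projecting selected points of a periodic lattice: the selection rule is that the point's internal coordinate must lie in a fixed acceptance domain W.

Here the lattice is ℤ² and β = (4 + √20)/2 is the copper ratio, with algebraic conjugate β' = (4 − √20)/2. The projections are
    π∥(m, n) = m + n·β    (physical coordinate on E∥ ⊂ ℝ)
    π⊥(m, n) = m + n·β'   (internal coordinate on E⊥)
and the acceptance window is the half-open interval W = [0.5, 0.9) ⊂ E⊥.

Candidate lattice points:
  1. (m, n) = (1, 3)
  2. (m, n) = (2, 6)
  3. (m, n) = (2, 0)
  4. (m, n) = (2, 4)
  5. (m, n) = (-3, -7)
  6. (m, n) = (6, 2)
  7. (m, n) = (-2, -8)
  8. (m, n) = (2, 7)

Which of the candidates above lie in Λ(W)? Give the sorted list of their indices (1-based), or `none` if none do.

2

Compute β' = (4−√20)/2 = -0.23607, so π⊥(m,n) = m -0.23607·n.
candidate 1: (m,n)=(1,3) → π∥ = 1+3·β ≈ 13.70820, π⊥ = 1+3·β' ≈ 0.29180 ∉ [0.5, 0.9) ⇒ out
candidate 2: (m,n)=(2,6) → π∥ = 2+6·β ≈ 27.41641, π⊥ = 2+6·β' ≈ 0.58359 ∈ [0.5, 0.9) ⇒ IN Λ
candidate 3: (m,n)=(2,0) → π∥ = 2+0·β ≈ 2.00000, π⊥ = 2+0·β' ≈ 2.00000 ∉ [0.5, 0.9) ⇒ out
candidate 4: (m,n)=(2,4) → π∥ = 2+4·β ≈ 18.94427, π⊥ = 2+4·β' ≈ 1.05573 ∉ [0.5, 0.9) ⇒ out
candidate 5: (m,n)=(-3,-7) → π∥ = -3-7·β ≈ -32.65248, π⊥ = -3-7·β' ≈ -1.34752 ∉ [0.5, 0.9) ⇒ out
candidate 6: (m,n)=(6,2) → π∥ = 6+2·β ≈ 14.47214, π⊥ = 6+2·β' ≈ 5.52786 ∉ [0.5, 0.9) ⇒ out
candidate 7: (m,n)=(-2,-8) → π∥ = -2-8·β ≈ -35.88854, π⊥ = -2-8·β' ≈ -0.11146 ∉ [0.5, 0.9) ⇒ out
candidate 8: (m,n)=(2,7) → π∥ = 2+7·β ≈ 31.65248, π⊥ = 2+7·β' ≈ 0.34752 ∉ [0.5, 0.9) ⇒ out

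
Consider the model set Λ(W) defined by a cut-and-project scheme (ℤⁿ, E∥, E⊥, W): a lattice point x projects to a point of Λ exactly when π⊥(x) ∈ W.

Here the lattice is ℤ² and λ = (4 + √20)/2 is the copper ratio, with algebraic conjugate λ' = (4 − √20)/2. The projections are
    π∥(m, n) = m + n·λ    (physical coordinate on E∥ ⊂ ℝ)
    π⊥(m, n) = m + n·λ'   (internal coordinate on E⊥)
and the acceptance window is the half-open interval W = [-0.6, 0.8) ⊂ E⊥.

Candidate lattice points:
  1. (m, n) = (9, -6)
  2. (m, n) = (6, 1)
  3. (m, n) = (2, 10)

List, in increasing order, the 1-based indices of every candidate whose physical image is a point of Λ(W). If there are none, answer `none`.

λ' = (4−√20)/2 ≈ -0.2361.
[1] lift (9,-6): star map gives 10.4164; window check -0.6 ≤ 10.4164 < 0.8 is false → out
[2] lift (6,1): star map gives 5.7639; window check -0.6 ≤ 5.7639 < 0.8 is false → out
[3] lift (2,10): star map gives -0.3607; window check -0.6 ≤ -0.3607 < 0.8 is true → IN Λ

3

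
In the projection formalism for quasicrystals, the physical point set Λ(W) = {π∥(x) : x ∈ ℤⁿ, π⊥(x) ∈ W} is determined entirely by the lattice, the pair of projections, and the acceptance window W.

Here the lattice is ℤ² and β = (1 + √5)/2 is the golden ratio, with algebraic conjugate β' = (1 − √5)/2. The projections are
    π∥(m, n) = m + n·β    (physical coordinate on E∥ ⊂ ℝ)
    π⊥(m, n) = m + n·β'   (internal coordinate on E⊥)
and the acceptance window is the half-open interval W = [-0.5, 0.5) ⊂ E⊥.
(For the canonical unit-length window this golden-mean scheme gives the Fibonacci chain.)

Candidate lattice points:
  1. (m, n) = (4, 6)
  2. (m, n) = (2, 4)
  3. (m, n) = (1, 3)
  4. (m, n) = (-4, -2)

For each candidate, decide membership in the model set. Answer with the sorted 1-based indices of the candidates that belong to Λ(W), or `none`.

Compute β' = (1−√5)/2 = -0.618034, so π⊥(m,n) = m -0.618034·n.
[1] lift (4,6): star map gives 0.291796; window check -0.5 ≤ 0.291796 < 0.5 is true → IN Λ
[2] lift (2,4): star map gives -0.472136; window check -0.5 ≤ -0.472136 < 0.5 is true → IN Λ
[3] lift (1,3): star map gives -0.854102; window check -0.5 ≤ -0.854102 < 0.5 is false → out
[4] lift (-4,-2): star map gives -2.763932; window check -0.5 ≤ -2.763932 < 0.5 is false → out

1, 2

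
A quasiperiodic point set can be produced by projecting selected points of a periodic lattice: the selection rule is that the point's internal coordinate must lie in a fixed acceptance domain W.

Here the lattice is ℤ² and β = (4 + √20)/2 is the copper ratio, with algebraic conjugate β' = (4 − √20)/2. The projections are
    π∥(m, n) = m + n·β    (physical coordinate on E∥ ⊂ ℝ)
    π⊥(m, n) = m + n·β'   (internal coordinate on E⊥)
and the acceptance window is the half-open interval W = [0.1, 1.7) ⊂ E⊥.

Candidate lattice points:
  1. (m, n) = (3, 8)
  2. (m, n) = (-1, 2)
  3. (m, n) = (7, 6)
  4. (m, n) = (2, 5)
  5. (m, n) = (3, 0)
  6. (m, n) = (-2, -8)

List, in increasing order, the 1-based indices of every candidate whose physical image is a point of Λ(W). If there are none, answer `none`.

1, 4

β' = (4−√20)/2 ≈ -0.2361.
#1 (3,8): internal coord 3 + (8)·β' = +1.1115; +1.1115 ∈ [0.1, 1.7) → IN Λ
#2 (-1,2): internal coord -1 + (2)·β' = -1.4721; -1.4721 ∉ [0.1, 1.7) → out
#3 (7,6): internal coord 7 + (6)·β' = +5.5836; +5.5836 ∉ [0.1, 1.7) → out
#4 (2,5): internal coord 2 + (5)·β' = +0.8197; +0.8197 ∈ [0.1, 1.7) → IN Λ
#5 (3,0): internal coord 3 + (0)·β' = +3.0000; +3.0000 ∉ [0.1, 1.7) → out
#6 (-2,-8): internal coord -2 + (-8)·β' = -0.1115; -0.1115 ∉ [0.1, 1.7) → out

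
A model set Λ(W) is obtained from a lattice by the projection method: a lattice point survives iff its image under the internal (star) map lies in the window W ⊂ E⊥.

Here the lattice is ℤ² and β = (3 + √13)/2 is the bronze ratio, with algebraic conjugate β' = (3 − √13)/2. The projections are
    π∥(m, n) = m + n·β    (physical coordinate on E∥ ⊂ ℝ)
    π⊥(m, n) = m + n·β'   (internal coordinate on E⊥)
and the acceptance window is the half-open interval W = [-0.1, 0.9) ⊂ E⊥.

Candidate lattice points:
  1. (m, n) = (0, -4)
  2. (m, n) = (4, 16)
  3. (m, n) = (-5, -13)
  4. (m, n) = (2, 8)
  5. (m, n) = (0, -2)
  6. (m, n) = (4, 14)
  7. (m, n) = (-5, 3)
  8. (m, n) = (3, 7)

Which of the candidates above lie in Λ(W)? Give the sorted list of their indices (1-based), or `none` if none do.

5, 8

Compute β' = (3−√13)/2 = -0.3028, so π⊥(m,n) = m -0.3028·n.
[1] lift (0,-4): star map gives 1.2111; window check -0.1 ≤ 1.2111 < 0.9 is false → out
[2] lift (4,16): star map gives -0.8444; window check -0.1 ≤ -0.8444 < 0.9 is false → out
[3] lift (-5,-13): star map gives -1.0639; window check -0.1 ≤ -1.0639 < 0.9 is false → out
[4] lift (2,8): star map gives -0.4222; window check -0.1 ≤ -0.4222 < 0.9 is false → out
[5] lift (0,-2): star map gives 0.6056; window check -0.1 ≤ 0.6056 < 0.9 is true → IN Λ
[6] lift (4,14): star map gives -0.2389; window check -0.1 ≤ -0.2389 < 0.9 is false → out
[7] lift (-5,3): star map gives -5.9083; window check -0.1 ≤ -5.9083 < 0.9 is false → out
[8] lift (3,7): star map gives 0.8806; window check -0.1 ≤ 0.8806 < 0.9 is true → IN Λ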